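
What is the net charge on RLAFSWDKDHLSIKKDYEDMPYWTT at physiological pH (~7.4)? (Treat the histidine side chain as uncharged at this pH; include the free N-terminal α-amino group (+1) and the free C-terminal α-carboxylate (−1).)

The side chains ionized at physiological pH are Lys/Arg (+1) and Asp/Glu (−1); with His treated as neutral, nothing else contributes.
Positive (K, R): R1, K8, K14, K15 → +4.
Negative (D, E): D7, D9, D16, E18, D19 → −5.
The N-terminus (+1) and C-terminus (−1) cancel.
Net charge = (+4) + (−5) = −1.

-1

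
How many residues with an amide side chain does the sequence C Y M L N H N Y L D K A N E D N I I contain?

The amide-side-chain residues are Asn (N) and Gln (Q).
Matching residues: N5, N7, N13, N16.

4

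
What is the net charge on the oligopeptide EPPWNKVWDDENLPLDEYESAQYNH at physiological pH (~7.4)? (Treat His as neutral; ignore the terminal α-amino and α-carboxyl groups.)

-6

The side chains ionized at physiological pH are Lys/Arg (+1) and Asp/Glu (−1); with His treated as neutral, nothing else contributes.
Positive (K, R): K6 → +1.
Negative (D, E): E1, D9, D10, E11, D16, E17, E19 → −7.
Net charge = (+1) + (−7) = −6.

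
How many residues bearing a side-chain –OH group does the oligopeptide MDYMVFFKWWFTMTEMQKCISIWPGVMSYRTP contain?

The –OH-bearing residues are Ser, Thr (aliphatic alcohols), and Tyr (phenol).
Matching residues: Y3, T12, T14, S21, S28, Y29, T31.

7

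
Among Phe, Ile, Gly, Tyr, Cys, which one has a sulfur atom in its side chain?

Cys

Only Cys (C) and Met (M) have a sulfur atom in the side chain.
Of the listed options, only Cys belongs to this group.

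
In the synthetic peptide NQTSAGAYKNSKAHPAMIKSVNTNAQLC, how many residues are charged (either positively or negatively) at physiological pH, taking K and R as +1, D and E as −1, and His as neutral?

Charged side chains at pH ~7.4: K, R (positive); D, E (negative).
Matching residues: K9, K12, K19.

3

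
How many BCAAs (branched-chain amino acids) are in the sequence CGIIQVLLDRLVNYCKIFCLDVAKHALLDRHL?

13

V, L, and I make up the branched-chain aliphatic group.
Matching residues: I3, I4, V6, L7, L8, L11, V12, I17, L20, V22, L27, L28, L32.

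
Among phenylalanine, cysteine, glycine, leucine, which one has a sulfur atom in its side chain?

cysteine

Only Cys (C) and Met (M) have a sulfur atom in the side chain.
Of the listed options, only cysteine belongs to this group.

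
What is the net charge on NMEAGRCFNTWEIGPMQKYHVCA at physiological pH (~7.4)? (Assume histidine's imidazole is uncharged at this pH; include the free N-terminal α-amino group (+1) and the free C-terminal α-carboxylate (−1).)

0

The side chains ionized at physiological pH are Lys/Arg (+1) and Asp/Glu (−1); with His treated as neutral, nothing else contributes.
Positive (K, R): R6, K18 → +2.
Negative (D, E): E3, E12 → −2.
The N-terminus (+1) and C-terminus (−1) cancel.
Net charge = (+2) + (−2) = 0.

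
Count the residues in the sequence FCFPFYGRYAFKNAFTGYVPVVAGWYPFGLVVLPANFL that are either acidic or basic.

Acidic: D, E. Basic: H, K, R.
Acidic residues here: none (0).
Basic residues here: R8, K12 (2).
The two groups share no amino acid, so total = 0 + 2 = 2.

2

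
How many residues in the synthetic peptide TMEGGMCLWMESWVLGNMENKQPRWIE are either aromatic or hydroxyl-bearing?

5

Aromatic: F, W, Y. Hydroxyl-bearing: S, T, Y.
Aromatic residues here: W9, W13, W25 (3).
Hydroxyl-bearing residues here: T1, S12 (2).
(Y belongs to both groups, but none appear in this sequence.) Total = 3 + 2 = 5.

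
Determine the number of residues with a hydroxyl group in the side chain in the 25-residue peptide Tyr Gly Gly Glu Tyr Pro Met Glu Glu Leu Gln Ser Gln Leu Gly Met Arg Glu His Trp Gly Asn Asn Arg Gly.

3

Serine (S), threonine (T), and tyrosine (Y) each carry a hydroxyl group on the side chain.
Matching residues: Tyr1, Tyr5, Ser12.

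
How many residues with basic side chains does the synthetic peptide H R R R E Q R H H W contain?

7

Lysine (K), arginine (R), and histidine (H) have basic, nitrogen-containing side chains.
Matching residues: H1, R2, R3, R4, R7, H8, H9.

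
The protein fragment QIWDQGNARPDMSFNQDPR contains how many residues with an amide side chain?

The amide-side-chain residues are Asn (N) and Gln (Q).
Matching residues: Q1, Q5, N7, N15, Q16.

5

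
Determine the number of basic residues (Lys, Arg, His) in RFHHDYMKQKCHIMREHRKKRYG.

Matching residues: R1, H3, H4, K8, K10, H12, R15, H17, R18, K19, K20, R21.

12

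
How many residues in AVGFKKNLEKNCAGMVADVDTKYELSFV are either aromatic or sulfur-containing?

5

Aromatic: F, W, Y. Sulfur-containing: C, M.
Aromatic residues here: F4, Y23, F27 (3).
Sulfur-containing residues here: C12, M15 (2).
The two groups share no amino acid, so total = 3 + 2 = 5.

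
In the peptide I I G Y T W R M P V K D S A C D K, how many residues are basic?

3

K, R, and H are the three residues with basic side chains (ε-amine, guanidinium, and imidazole respectively).
Matching residues: R7, K11, K17.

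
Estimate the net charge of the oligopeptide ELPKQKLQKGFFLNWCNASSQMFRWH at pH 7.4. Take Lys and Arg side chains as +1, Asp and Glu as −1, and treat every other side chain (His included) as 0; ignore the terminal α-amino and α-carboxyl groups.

Positive (K, R): K4, K6, K9, R24 → +4.
Negative (D, E): E1 → −1.
Net charge = (+4) + (−1) = +3.

+3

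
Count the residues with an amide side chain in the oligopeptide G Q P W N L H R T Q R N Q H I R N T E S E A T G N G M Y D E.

The amide-side-chain residues are Asn (N) and Gln (Q).
Matching residues: Q2, N5, Q10, N12, Q13, N17, N25.

7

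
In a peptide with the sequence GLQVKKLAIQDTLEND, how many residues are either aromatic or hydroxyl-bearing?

Aromatic: F, W, Y. Hydroxyl-bearing: S, T, Y.
Aromatic residues here: none (0).
Hydroxyl-bearing residues here: T12 (1).
(Y belongs to both groups, but none appear in this sequence.) Total = 0 + 1 = 1.

1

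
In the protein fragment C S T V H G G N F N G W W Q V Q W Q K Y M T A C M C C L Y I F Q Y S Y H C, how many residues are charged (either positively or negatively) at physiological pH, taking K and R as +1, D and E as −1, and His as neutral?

Charged side chains at pH ~7.4: K, R (positive); D, E (negative).
Matching residues: K19.

1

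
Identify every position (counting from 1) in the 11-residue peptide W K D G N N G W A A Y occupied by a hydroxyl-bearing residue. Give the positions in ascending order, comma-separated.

S, T, and Y are the three residues with a side-chain hydroxyl.
Matching residues: Y11.

11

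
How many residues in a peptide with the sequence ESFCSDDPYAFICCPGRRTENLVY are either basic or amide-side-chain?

3

Basic: H, K, R. Amide-side-chain: N, Q.
Basic residues here: R17, R18 (2).
Amide-side-chain residues here: N21 (1).
The two groups share no amino acid, so total = 2 + 1 = 3.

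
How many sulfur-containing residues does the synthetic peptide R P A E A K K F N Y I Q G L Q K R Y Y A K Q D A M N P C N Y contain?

The sulfur-bearing residues are cysteine (–SH) and methionine (–S–CH₃).
Matching residues: M25, C28.

2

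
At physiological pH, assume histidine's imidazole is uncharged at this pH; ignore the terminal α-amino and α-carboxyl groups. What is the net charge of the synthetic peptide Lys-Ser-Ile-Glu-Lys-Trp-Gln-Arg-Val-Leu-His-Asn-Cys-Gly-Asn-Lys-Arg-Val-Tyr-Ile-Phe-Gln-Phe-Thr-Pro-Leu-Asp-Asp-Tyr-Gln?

The side chains ionized at physiological pH are Lys/Arg (+1) and Asp/Glu (−1); with His treated as neutral, nothing else contributes.
Positive (K, R): Lys1, Lys5, Arg8, Lys16, Arg17 → +5.
Negative (D, E): Glu4, Asp27, Asp28 → −3.
Net charge = (+5) + (−3) = +2.

+2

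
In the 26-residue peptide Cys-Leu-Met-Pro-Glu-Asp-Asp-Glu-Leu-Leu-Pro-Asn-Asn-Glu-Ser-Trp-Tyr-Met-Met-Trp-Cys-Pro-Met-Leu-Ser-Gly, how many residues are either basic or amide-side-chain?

Basic: H, K, R. Amide-side-chain: N, Q.
Basic residues here: none (0).
Amide-side-chain residues here: Asn12, Asn13 (2).
The two groups share no amino acid, so total = 0 + 2 = 2.

2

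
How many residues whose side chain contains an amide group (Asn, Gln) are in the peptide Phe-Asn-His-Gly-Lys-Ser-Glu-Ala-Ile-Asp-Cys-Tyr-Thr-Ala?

Matching residues: Asn2.

1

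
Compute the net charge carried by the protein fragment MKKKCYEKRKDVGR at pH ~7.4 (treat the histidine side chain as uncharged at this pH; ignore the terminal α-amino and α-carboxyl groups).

+5

At pH ~7.4 the Lys and Arg side chains are protonated (+1), the Asp and Glu side chains are deprotonated (−1), and with His taken as neutral all other side chains carry no charge.
Positive (K, R): K2, K3, K4, K8, R9, K10, R14 → +7.
Negative (D, E): E7, D11 → −2.
Net charge = (+7) + (−2) = +5.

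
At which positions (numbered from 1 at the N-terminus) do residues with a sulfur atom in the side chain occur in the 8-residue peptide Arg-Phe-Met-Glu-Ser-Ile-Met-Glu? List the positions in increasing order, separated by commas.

3, 7

Only Cys (C) and Met (M) have a sulfur atom in the side chain.
Matching residues: Met3, Met7.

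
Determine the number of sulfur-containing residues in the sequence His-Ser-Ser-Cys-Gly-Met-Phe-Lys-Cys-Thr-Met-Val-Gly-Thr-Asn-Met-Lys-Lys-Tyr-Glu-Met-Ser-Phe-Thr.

Only Cys (C) and Met (M) have a sulfur atom in the side chain.
Matching residues: Cys4, Met6, Cys9, Met11, Met16, Met21.

6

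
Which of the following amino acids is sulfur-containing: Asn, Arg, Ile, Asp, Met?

Only Cys (C) and Met (M) have a sulfur atom in the side chain.
Of the listed options, only Met belongs to this group.

Met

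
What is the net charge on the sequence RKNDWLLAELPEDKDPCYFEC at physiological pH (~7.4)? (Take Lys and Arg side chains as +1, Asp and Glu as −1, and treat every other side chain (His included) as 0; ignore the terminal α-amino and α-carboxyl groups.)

-3

Positive (K, R): R1, K2, K14 → +3.
Negative (D, E): D4, E9, E12, D13, D15, E20 → −6.
Net charge = (+3) + (−6) = −3.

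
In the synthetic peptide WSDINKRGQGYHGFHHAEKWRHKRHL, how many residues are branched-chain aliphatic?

2

The BCAAs are Val, Leu, and Ile — aliphatic side chains with a branch point.
Matching residues: I4, L26.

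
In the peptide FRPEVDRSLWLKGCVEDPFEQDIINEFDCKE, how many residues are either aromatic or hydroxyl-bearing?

Aromatic: F, W, Y. Hydroxyl-bearing: S, T, Y.
Aromatic residues here: F1, W10, F19, F27 (4).
Hydroxyl-bearing residues here: S8 (1).
(Y belongs to both groups, but none appear in this sequence.) Total = 4 + 1 = 5.

5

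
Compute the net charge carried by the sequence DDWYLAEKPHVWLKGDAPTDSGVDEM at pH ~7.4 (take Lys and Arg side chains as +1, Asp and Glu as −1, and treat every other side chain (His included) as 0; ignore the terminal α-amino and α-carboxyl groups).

-5

Positive (K, R): K8, K14 → +2.
Negative (D, E): D1, D2, E7, D16, D20, D24, E25 → −7.
Net charge = (+2) + (−7) = −5.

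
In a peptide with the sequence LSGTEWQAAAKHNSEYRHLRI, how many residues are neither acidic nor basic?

Acidic: D, E. Basic: K, R, H. All other residues are neither.
Matching residues: L1, S2, G3, T4, W6, Q7, A8, A9, A10, N13, S14, Y16, L19, I21.

14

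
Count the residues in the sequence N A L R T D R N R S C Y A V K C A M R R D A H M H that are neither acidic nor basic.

Acidic: D, E. Basic: K, R, H. All other residues are neither.
Matching residues: N1, A2, L3, T5, N8, S10, C11, Y12, A13, V14, C16, A17, M18, A22, M24.

15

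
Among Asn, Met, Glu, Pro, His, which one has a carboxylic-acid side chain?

The acidic residues are Asp (D) and Glu (E), whose side chains end in a carboxylate group.
Of the listed options, only Glu belongs to this group.

Glu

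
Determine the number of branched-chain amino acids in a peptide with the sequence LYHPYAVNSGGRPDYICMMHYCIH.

The BCAAs are Val, Leu, and Ile — aliphatic side chains with a branch point.
Matching residues: L1, V7, I16, I23.

4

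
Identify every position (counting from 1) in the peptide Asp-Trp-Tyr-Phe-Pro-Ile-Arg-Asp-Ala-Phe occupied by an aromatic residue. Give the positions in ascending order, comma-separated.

2, 3, 4, 10

F, W, and Y each carry an aromatic ring on the side chain.
Matching residues: Trp2, Tyr3, Phe4, Phe10.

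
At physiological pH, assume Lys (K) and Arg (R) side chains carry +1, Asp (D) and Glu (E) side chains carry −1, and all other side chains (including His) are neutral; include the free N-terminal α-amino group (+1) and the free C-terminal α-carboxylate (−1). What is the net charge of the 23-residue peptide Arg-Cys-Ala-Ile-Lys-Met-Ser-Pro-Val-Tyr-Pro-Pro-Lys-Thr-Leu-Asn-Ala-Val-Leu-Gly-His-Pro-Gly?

+3

Positive (K, R): Arg1, Lys5, Lys13 → +3.
Negative (D, E): none → −0.
The N-terminus (+1) and C-terminus (−1) cancel.
Net charge = (+3) + (−0) = +3.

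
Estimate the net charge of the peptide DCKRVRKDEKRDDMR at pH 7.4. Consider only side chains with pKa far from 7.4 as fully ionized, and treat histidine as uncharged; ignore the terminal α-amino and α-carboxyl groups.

+2

Near pH 7.4, K and R contribute +1 each, D and E contribute −1 each, and every other side chain (His included, as stated) is uncharged.
Positive (K, R): K3, R4, R6, K7, K10, R11, R15 → +7.
Negative (D, E): D1, D8, E9, D12, D13 → −5.
Net charge = (+7) + (−5) = +2.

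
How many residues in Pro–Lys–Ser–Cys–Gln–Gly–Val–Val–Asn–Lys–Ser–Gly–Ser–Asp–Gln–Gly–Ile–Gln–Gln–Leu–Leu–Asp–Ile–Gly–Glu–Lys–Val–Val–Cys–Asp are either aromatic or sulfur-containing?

2

Aromatic: F, W, Y. Sulfur-containing: C, M.
Aromatic residues here: none (0).
Sulfur-containing residues here: Cys4, Cys29 (2).
The two groups share no amino acid, so total = 0 + 2 = 2.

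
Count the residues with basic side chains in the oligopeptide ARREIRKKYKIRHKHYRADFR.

12

K, R, and H are the three residues with basic side chains (ε-amine, guanidinium, and imidazole respectively).
Matching residues: R2, R3, R6, K7, K8, K10, R12, H13, K14, H15, R17, R21.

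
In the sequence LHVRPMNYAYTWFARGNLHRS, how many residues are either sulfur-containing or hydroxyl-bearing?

Sulfur-containing: C, M. Hydroxyl-bearing: S, T, Y.
Sulfur-containing residues here: M6 (1).
Hydroxyl-bearing residues here: Y8, Y10, T11, S21 (4).
The two groups share no amino acid, so total = 1 + 4 = 5.

5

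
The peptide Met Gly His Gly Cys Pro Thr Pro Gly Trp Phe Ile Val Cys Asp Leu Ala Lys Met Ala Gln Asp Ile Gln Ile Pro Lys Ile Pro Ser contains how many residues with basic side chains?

The basic amino acids are Lys (K), Arg (R), and His (H).
Matching residues: His3, Lys18, Lys27.

3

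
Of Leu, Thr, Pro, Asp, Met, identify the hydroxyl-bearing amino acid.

Thr

Serine (S), threonine (T), and tyrosine (Y) each carry a hydroxyl group on the side chain.
Of the listed options, only Thr belongs to this group.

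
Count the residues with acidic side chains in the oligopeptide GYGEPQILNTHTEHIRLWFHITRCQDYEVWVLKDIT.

Aspartate (D) and glutamate (E) have carboxylic-acid side chains and are the acidic amino acids.
Matching residues: E4, E13, D26, E28, D34.

5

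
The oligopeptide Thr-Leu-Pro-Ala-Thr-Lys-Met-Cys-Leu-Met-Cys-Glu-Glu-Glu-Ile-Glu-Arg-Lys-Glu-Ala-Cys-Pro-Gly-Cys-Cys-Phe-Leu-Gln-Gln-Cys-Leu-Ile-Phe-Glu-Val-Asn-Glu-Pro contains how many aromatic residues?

2

F, W, and Y each carry an aromatic ring on the side chain.
Matching residues: Phe26, Phe33.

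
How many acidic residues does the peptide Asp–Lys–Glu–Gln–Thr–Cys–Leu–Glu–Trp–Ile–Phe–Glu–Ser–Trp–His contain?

Only D (aspartate) and E (glutamate) carry a side-chain carboxylic acid.
Matching residues: Asp1, Glu3, Glu8, Glu12.

4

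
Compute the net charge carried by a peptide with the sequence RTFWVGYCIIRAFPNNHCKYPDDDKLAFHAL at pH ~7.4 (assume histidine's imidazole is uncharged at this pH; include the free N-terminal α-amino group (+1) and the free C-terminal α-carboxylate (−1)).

The side chains ionized at physiological pH are Lys/Arg (+1) and Asp/Glu (−1); with His treated as neutral, nothing else contributes.
Positive (K, R): R1, R11, K19, K25 → +4.
Negative (D, E): D22, D23, D24 → −3.
The N-terminus (+1) and C-terminus (−1) cancel.
Net charge = (+4) + (−3) = +1.

+1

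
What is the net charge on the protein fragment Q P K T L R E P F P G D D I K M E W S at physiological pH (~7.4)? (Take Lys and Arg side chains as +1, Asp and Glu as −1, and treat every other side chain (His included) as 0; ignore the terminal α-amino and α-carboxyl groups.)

-1

Positive (K, R): K3, R6, K15 → +3.
Negative (D, E): E7, D12, D13, E17 → −4.
Net charge = (+3) + (−4) = −1.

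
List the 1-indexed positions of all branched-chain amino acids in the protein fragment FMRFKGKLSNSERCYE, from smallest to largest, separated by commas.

V, L, and I make up the branched-chain aliphatic group.
Matching residues: L8.

8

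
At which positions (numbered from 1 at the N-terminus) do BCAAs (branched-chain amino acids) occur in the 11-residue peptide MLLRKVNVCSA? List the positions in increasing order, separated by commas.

2, 3, 6, 8

Valine (V), leucine (L), and isoleucine (I) are the branched-chain amino acids.
Matching residues: L2, L3, V6, V8.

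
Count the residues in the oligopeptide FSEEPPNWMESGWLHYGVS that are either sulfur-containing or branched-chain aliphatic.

3

Sulfur-containing: C, M. Branched-chain aliphatic: I, L, V.
Sulfur-containing residues here: M9 (1).
Branched-chain aliphatic residues here: L14, V18 (2).
The two groups share no amino acid, so total = 1 + 2 = 3.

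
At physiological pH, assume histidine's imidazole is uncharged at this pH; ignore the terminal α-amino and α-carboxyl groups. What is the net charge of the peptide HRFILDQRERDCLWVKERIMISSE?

0

Near pH 7.4, K and R contribute +1 each, D and E contribute −1 each, and every other side chain (His included, as stated) is uncharged.
Positive (K, R): R2, R8, R10, K16, R18 → +5.
Negative (D, E): D6, E9, D11, E17, E24 → −5.
Net charge = (+5) + (−5) = 0.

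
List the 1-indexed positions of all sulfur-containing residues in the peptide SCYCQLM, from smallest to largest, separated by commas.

The sulfur-bearing residues are cysteine (–SH) and methionine (–S–CH₃).
Matching residues: C2, C4, M7.

2, 4, 7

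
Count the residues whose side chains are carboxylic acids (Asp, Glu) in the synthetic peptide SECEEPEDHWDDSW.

7

Matching residues: E2, E4, E5, E7, D8, D11, D12.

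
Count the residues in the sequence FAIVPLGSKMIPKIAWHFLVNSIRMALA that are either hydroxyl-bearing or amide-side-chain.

3

Hydroxyl-bearing: S, T, Y. Amide-side-chain: N, Q.
Hydroxyl-bearing residues here: S8, S22 (2).
Amide-side-chain residues here: N21 (1).
The two groups share no amino acid, so total = 2 + 1 = 3.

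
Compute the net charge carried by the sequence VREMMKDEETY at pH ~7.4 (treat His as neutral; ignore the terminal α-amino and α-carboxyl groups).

At pH ~7.4 the Lys and Arg side chains are protonated (+1), the Asp and Glu side chains are deprotonated (−1), and with His taken as neutral all other side chains carry no charge.
Positive (K, R): R2, K6 → +2.
Negative (D, E): E3, D7, E8, E9 → −4.
Net charge = (+2) + (−4) = −2.

-2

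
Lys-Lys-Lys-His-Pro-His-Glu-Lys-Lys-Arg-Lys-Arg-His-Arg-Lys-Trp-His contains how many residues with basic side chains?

The basic amino acids are Lys (K), Arg (R), and His (H).
Matching residues: Lys1, Lys2, Lys3, His4, His6, Lys8, Lys9, Arg10, Lys11, Arg12, His13, Arg14, Lys15, His17.

14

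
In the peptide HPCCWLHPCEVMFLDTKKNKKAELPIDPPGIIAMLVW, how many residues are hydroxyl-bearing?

1

S, T, and Y are the three residues with a side-chain hydroxyl.
Matching residues: T16.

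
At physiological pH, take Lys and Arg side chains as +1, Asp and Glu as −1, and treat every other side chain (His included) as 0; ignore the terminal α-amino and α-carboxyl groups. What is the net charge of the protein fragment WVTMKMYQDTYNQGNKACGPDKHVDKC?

+1

Positive (K, R): K5, K16, K22, K26 → +4.
Negative (D, E): D9, D21, D25 → −3.
Net charge = (+4) + (−3) = +1.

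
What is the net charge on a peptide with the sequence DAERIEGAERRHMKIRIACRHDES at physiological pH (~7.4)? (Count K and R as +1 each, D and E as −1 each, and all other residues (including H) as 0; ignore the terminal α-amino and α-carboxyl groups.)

0

Positive (K, R): R4, R10, R11, K14, R16, R20 → +6.
Negative (D, E): D1, E3, E6, E9, D22, E23 → −6.
Net charge = (+6) + (−6) = 0.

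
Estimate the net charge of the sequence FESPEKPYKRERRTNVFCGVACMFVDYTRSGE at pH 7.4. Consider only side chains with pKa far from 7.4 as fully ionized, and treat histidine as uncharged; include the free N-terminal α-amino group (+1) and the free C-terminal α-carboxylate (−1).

+1

At pH ~7.4 the Lys and Arg side chains are protonated (+1), the Asp and Glu side chains are deprotonated (−1), and with His taken as neutral all other side chains carry no charge.
Positive (K, R): K6, K9, R10, R12, R13, R29 → +6.
Negative (D, E): E2, E5, E11, D26, E32 → −5.
The N-terminus (+1) and C-terminus (−1) cancel.
Net charge = (+6) + (−5) = +1.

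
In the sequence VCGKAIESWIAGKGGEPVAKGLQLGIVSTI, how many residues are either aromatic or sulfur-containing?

Aromatic: F, W, Y. Sulfur-containing: C, M.
Aromatic residues here: W9 (1).
Sulfur-containing residues here: C2 (1).
The two groups share no amino acid, so total = 1 + 1 = 2.

2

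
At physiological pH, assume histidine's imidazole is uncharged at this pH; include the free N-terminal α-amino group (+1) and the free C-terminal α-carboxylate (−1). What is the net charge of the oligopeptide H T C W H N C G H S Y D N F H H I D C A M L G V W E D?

The side chains ionized at physiological pH are Lys/Arg (+1) and Asp/Glu (−1); with His treated as neutral, nothing else contributes.
Positive (K, R): none → +0.
Negative (D, E): D12, D18, E26, D27 → −4.
The N-terminus (+1) and C-terminus (−1) cancel.
Net charge = (+0) + (−4) = −4.

-4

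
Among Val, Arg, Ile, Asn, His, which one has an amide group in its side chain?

Asn

Asparagine (N) and glutamine (Q) have uncharged amide side chains.
Of the listed options, only Asn belongs to this group.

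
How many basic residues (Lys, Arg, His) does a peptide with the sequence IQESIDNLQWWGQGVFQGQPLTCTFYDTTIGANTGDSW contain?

0

None of the 38 residues belong to this group.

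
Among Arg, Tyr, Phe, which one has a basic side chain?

Arg

Lysine (K), arginine (R), and histidine (H) have basic, nitrogen-containing side chains.
Of the listed options, only Arg belongs to this group.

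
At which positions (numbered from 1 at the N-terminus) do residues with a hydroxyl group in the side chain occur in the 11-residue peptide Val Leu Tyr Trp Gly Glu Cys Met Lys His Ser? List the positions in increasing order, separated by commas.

3, 11

The –OH-bearing residues are Ser, Thr (aliphatic alcohols), and Tyr (phenol).
Matching residues: Tyr3, Ser11.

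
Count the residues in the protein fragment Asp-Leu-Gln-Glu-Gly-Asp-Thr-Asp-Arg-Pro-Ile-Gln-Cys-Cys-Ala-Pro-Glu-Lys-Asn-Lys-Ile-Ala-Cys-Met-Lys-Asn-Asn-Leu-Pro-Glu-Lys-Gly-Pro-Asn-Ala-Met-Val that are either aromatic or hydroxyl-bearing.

1

Aromatic: F, W, Y. Hydroxyl-bearing: S, T, Y.
Aromatic residues here: none (0).
Hydroxyl-bearing residues here: Thr7 (1).
(Y belongs to both groups, but none appear in this sequence.) Total = 0 + 1 = 1.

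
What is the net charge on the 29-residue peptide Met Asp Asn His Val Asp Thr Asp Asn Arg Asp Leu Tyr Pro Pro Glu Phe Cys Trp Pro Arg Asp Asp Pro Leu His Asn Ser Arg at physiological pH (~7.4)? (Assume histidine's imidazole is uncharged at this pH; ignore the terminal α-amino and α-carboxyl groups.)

-4

Near pH 7.4, K and R contribute +1 each, D and E contribute −1 each, and every other side chain (His included, as stated) is uncharged.
Positive (K, R): Arg10, Arg21, Arg29 → +3.
Negative (D, E): Asp2, Asp6, Asp8, Asp11, Glu16, Asp22, Asp23 → −7.
Net charge = (+3) + (−7) = −4.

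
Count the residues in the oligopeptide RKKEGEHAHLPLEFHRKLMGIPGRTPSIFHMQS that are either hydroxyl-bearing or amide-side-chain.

Hydroxyl-bearing: S, T, Y. Amide-side-chain: N, Q.
Hydroxyl-bearing residues here: T25, S27, S33 (3).
Amide-side-chain residues here: Q32 (1).
The two groups share no amino acid, so total = 3 + 1 = 4.

4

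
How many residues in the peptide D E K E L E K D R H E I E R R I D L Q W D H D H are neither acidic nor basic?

Acidic: D, E. Basic: K, R, H. All other residues are neither.
Matching residues: L5, I12, I16, L18, Q19, W20.

6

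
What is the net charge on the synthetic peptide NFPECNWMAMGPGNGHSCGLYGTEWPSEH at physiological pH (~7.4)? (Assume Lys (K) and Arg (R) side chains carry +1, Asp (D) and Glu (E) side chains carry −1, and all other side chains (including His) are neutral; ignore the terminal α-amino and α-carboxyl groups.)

Positive (K, R): none → +0.
Negative (D, E): E4, E24, E28 → −3.
Net charge = (+0) + (−3) = −3.

-3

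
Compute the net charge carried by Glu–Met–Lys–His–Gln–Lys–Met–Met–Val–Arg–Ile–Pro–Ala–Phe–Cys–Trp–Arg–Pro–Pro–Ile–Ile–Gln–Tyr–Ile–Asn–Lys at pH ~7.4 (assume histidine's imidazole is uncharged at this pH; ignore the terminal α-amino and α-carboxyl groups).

+4

The side chains ionized at physiological pH are Lys/Arg (+1) and Asp/Glu (−1); with His treated as neutral, nothing else contributes.
Positive (K, R): Lys3, Lys6, Arg10, Arg17, Lys26 → +5.
Negative (D, E): Glu1 → −1.
Net charge = (+5) + (−1) = +4.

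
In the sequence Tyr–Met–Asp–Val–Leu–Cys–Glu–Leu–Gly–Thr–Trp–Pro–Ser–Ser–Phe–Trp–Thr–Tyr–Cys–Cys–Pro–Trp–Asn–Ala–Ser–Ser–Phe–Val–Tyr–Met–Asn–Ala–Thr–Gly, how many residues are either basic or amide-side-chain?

2

Basic: H, K, R. Amide-side-chain: N, Q.
Basic residues here: none (0).
Amide-side-chain residues here: Asn23, Asn31 (2).
The two groups share no amino acid, so total = 0 + 2 = 2.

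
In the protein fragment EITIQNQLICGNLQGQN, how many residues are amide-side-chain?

The amide-side-chain residues are Asn (N) and Gln (Q).
Matching residues: Q5, N6, Q7, N12, Q14, Q16, N17.

7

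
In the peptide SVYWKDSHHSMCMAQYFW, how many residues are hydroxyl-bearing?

5

The –OH-bearing residues are Ser, Thr (aliphatic alcohols), and Tyr (phenol).
Matching residues: S1, Y3, S7, S10, Y16.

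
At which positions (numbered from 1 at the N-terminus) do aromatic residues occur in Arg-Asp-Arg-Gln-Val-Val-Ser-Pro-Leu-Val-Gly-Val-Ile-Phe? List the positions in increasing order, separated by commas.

Phenylalanine (F), tryptophan (W), and tyrosine (Y) have aromatic ring side chains.
Matching residues: Phe14.

14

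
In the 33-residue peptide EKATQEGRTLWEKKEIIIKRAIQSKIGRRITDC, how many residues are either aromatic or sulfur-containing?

2

Aromatic: F, W, Y. Sulfur-containing: C, M.
Aromatic residues here: W11 (1).
Sulfur-containing residues here: C33 (1).
The two groups share no amino acid, so total = 1 + 1 = 2.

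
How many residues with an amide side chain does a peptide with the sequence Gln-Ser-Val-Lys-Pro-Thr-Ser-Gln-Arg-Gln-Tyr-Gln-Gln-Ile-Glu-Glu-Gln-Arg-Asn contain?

7

The amide-side-chain residues are Asn (N) and Gln (Q).
Matching residues: Gln1, Gln8, Gln10, Gln12, Gln13, Gln17, Asn19.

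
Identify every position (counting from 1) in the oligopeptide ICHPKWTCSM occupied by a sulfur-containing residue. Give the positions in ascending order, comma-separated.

2, 8, 10

Cysteine (C, thiol) and methionine (M, thioether) are the two sulfur-containing amino acids.
Matching residues: C2, C8, M10.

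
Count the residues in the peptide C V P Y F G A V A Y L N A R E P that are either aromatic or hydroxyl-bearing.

3

Aromatic: F, W, Y. Hydroxyl-bearing: S, T, Y.
Aromatic residues here: Y4, F5, Y10 (3).
Hydroxyl-bearing residues here: Y4, Y10 (2).
Y is in both groups, so the 2 Y residues must not be double-counted.
Total = 3 + 2 − 2 = 3.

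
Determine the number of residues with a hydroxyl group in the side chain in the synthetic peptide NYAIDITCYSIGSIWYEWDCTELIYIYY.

The –OH-bearing residues are Ser, Thr (aliphatic alcohols), and Tyr (phenol).
Matching residues: Y2, T7, Y9, S10, S13, Y16, T21, Y25, Y27, Y28.

10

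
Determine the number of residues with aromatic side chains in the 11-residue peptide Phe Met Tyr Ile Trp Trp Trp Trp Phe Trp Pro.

The aromatic amino acids are Phe (F, benzyl), Trp (W, indole), and Tyr (Y, phenol).
Matching residues: Phe1, Tyr3, Trp5, Trp6, Trp7, Trp8, Phe9, Trp10.

8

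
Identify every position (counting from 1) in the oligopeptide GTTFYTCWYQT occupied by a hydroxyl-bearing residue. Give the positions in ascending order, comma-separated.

2, 3, 5, 6, 9, 11

The –OH-bearing residues are Ser, Thr (aliphatic alcohols), and Tyr (phenol).
Matching residues: T2, T3, Y5, T6, Y9, T11.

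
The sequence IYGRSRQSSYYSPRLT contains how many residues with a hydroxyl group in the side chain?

8

The –OH-bearing residues are Ser, Thr (aliphatic alcohols), and Tyr (phenol).
Matching residues: Y2, S5, S8, S9, Y10, Y11, S12, T16.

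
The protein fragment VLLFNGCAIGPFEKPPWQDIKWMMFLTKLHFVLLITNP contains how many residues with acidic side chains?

Aspartate (D) and glutamate (E) have carboxylic-acid side chains and are the acidic amino acids.
Matching residues: E13, D19.

2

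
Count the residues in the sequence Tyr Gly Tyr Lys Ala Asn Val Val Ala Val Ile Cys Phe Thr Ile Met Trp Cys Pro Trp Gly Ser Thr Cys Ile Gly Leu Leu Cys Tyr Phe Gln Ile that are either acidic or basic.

1

Acidic: D, E. Basic: H, K, R.
Acidic residues here: none (0).
Basic residues here: Lys4 (1).
The two groups share no amino acid, so total = 0 + 1 = 1.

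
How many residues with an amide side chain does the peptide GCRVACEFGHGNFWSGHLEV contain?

The amide-side-chain residues are Asn (N) and Gln (Q).
Matching residues: N12.

1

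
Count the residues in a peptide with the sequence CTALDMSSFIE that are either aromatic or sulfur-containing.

3

Aromatic: F, W, Y. Sulfur-containing: C, M.
Aromatic residues here: F9 (1).
Sulfur-containing residues here: C1, M6 (2).
The two groups share no amino acid, so total = 1 + 2 = 3.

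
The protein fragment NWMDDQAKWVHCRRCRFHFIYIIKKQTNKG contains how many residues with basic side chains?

The basic amino acids are Lys (K), Arg (R), and His (H).
Matching residues: K8, H11, R13, R14, R16, H18, K24, K25, K29.

9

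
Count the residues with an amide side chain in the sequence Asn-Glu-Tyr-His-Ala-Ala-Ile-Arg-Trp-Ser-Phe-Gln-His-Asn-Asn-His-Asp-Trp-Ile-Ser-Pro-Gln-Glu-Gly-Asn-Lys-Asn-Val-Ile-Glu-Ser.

The amide-side-chain residues are Asn (N) and Gln (Q).
Matching residues: Asn1, Gln12, Asn14, Asn15, Gln22, Asn25, Asn27.

7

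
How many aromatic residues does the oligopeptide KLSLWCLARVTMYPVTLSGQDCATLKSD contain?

2

Phenylalanine (F), tryptophan (W), and tyrosine (Y) have aromatic ring side chains.
Matching residues: W5, Y13.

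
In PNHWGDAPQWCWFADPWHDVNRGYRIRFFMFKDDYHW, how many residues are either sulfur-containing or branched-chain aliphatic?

4

Sulfur-containing: C, M. Branched-chain aliphatic: I, L, V.
Sulfur-containing residues here: C11, M30 (2).
Branched-chain aliphatic residues here: V20, I26 (2).
The two groups share no amino acid, so total = 2 + 2 = 4.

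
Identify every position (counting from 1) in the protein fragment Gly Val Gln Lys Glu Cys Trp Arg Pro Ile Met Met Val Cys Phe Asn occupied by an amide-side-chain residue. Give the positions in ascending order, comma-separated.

The amide-side-chain residues are Asn (N) and Gln (Q).
Matching residues: Gln3, Asn16.

3, 16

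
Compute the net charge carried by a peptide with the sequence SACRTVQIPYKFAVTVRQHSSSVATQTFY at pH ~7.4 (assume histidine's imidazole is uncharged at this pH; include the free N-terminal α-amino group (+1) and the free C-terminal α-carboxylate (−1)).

Near pH 7.4, K and R contribute +1 each, D and E contribute −1 each, and every other side chain (His included, as stated) is uncharged.
Positive (K, R): R4, K11, R17 → +3.
Negative (D, E): none → −0.
The N-terminus (+1) and C-terminus (−1) cancel.
Net charge = (+3) + (−0) = +3.

+3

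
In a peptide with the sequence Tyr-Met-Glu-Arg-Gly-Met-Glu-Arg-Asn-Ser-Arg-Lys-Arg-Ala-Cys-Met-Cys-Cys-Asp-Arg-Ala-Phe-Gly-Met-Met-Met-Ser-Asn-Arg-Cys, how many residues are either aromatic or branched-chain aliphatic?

2

Aromatic: F, W, Y. Branched-chain aliphatic: I, L, V.
Aromatic residues here: Tyr1, Phe22 (2).
Branched-chain aliphatic residues here: none (0).
The two groups share no amino acid, so total = 2 + 0 = 2.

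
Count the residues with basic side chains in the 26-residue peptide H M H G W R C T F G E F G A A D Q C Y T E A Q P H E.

K, R, and H are the three residues with basic side chains (ε-amine, guanidinium, and imidazole respectively).
Matching residues: H1, H3, R6, H25.

4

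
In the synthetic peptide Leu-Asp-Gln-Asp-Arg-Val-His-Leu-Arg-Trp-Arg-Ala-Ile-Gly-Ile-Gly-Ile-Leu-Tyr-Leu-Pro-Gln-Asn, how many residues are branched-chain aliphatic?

V, L, and I make up the branched-chain aliphatic group.
Matching residues: Leu1, Val6, Leu8, Ile13, Ile15, Ile17, Leu18, Leu20.

8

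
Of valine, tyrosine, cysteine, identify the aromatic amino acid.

tyrosine

The aromatic amino acids are Phe (F, benzyl), Trp (W, indole), and Tyr (Y, phenol).
Of the listed options, only tyrosine belongs to this group.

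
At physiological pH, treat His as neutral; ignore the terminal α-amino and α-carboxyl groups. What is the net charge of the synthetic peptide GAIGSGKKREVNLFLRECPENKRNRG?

+4

Near pH 7.4, K and R contribute +1 each, D and E contribute −1 each, and every other side chain (His included, as stated) is uncharged.
Positive (K, R): K7, K8, R9, R16, K22, R23, R25 → +7.
Negative (D, E): E10, E17, E20 → −3.
Net charge = (+7) + (−3) = +4.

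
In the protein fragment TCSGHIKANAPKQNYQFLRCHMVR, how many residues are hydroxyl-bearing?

Serine (S), threonine (T), and tyrosine (Y) each carry a hydroxyl group on the side chain.
Matching residues: T1, S3, Y15.

3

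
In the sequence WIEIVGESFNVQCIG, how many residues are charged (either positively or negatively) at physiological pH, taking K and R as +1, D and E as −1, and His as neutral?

Charged side chains at pH ~7.4: K, R (positive); D, E (negative).
Matching residues: E3, E7.

2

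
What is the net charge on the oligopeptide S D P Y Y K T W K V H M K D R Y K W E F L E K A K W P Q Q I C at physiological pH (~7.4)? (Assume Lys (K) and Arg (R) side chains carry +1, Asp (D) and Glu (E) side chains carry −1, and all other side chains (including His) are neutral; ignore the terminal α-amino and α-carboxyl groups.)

+3

Positive (K, R): K6, K9, K13, R15, K17, K23, K25 → +7.
Negative (D, E): D2, D14, E19, E22 → −4.
Net charge = (+7) + (−4) = +3.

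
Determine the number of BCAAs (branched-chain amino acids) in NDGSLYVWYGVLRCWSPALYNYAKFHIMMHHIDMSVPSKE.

V, L, and I make up the branched-chain aliphatic group.
Matching residues: L5, V7, V11, L12, L19, I27, I32, V36.

8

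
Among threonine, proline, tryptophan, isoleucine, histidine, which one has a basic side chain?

The basic amino acids are Lys (K), Arg (R), and His (H).
Of the listed options, only histidine belongs to this group.

histidine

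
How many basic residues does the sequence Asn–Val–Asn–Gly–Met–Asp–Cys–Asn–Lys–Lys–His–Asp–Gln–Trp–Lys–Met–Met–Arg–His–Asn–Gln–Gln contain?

6

The basic amino acids are Lys (K), Arg (R), and His (H).
Matching residues: Lys9, Lys10, His11, Lys15, Arg18, His19.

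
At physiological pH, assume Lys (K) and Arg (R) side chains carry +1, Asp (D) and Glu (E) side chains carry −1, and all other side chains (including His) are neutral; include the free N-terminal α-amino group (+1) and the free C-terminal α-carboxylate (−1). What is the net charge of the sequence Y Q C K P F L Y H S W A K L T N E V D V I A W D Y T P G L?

-1

Positive (K, R): K4, K13 → +2.
Negative (D, E): E17, D19, D24 → −3.
The N-terminus (+1) and C-terminus (−1) cancel.
Net charge = (+2) + (−3) = −1.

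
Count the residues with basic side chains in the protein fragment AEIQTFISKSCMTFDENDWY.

Lysine (K), arginine (R), and histidine (H) have basic, nitrogen-containing side chains.
Matching residues: K9.

1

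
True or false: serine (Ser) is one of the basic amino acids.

False

The basic amino acids are Lys (K), Arg (R), and His (H).
Serine is not in this group.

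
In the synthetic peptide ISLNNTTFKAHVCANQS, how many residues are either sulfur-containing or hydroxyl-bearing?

Sulfur-containing: C, M. Hydroxyl-bearing: S, T, Y.
Sulfur-containing residues here: C13 (1).
Hydroxyl-bearing residues here: S2, T6, T7, S17 (4).
The two groups share no amino acid, so total = 1 + 4 = 5.

5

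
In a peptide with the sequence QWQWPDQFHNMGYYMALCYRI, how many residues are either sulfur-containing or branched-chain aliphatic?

5

Sulfur-containing: C, M. Branched-chain aliphatic: I, L, V.
Sulfur-containing residues here: M11, M15, C18 (3).
Branched-chain aliphatic residues here: L17, I21 (2).
The two groups share no amino acid, so total = 3 + 2 = 5.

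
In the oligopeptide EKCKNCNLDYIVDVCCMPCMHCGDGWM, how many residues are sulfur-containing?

Only Cys (C) and Met (M) have a sulfur atom in the side chain.
Matching residues: C3, C6, C15, C16, M17, C19, M20, C22, M27.

9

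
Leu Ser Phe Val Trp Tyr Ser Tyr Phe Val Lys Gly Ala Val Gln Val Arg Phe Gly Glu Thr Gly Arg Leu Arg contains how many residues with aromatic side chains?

6

Phenylalanine (F), tryptophan (W), and tyrosine (Y) have aromatic ring side chains.
Matching residues: Phe3, Trp5, Tyr6, Tyr8, Phe9, Phe18.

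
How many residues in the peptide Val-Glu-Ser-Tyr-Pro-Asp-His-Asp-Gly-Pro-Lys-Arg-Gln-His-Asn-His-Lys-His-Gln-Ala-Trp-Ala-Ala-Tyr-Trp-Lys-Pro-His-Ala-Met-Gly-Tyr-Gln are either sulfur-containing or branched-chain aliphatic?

Sulfur-containing: C, M. Branched-chain aliphatic: I, L, V.
Sulfur-containing residues here: Met30 (1).
Branched-chain aliphatic residues here: Val1 (1).
The two groups share no amino acid, so total = 1 + 1 = 2.

2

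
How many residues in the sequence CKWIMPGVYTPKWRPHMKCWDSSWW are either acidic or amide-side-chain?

Acidic: D, E. Amide-side-chain: N, Q.
Acidic residues here: D21 (1).
Amide-side-chain residues here: none (0).
The two groups share no amino acid, so total = 1 + 0 = 1.

1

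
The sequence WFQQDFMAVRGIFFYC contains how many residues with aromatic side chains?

F, W, and Y each carry an aromatic ring on the side chain.
Matching residues: W1, F2, F6, F13, F14, Y15.

6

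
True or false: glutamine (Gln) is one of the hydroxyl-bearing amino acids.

False

The –OH-bearing residues are Ser, Thr (aliphatic alcohols), and Tyr (phenol).
Glutamine is not in this group.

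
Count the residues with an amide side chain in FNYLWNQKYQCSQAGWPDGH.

Asparagine (N) and glutamine (Q) have uncharged amide side chains.
Matching residues: N2, N6, Q7, Q10, Q13.

5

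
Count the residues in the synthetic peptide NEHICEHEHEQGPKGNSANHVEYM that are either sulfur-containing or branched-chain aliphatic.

4

Sulfur-containing: C, M. Branched-chain aliphatic: I, L, V.
Sulfur-containing residues here: C5, M24 (2).
Branched-chain aliphatic residues here: I4, V21 (2).
The two groups share no amino acid, so total = 2 + 2 = 4.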